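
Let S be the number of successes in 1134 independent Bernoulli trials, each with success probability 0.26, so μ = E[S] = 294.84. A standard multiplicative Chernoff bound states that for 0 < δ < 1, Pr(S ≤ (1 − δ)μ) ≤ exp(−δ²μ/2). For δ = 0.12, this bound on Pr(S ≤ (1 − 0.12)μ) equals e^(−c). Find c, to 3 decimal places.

2.123

c = δ²μ/2 = 0.12²·294.84/2 = 2.1228.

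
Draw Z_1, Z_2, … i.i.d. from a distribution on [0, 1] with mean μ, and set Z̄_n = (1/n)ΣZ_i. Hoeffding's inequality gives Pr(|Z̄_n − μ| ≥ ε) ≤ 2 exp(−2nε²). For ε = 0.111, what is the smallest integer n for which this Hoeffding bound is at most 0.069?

Require 2·exp(−2nε²) ≤ 0.069, i.e. 2nε² ≥ ln(2/0.069) = 3.366796.
So n ≥ 3.366796 / (2·0.111²) = 136.628.
The smallest integer n is 137.

137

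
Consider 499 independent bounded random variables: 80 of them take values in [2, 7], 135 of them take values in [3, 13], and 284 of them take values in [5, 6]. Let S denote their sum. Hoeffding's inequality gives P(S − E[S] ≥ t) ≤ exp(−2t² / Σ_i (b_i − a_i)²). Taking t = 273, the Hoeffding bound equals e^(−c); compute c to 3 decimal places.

Σ(b_i − a_i)² = 80·5² + 135·10² + 284·1² = 15784.
c = 2t² / 15784 = 2·273² / 15784 = 9.4436.

9.444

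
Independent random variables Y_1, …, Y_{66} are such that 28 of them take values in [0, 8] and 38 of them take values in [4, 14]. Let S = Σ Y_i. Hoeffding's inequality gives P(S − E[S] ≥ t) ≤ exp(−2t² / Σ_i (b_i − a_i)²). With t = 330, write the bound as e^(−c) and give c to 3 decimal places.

Σ(b_i − a_i)² = 28·8² + 38·10² = 5592.
c = 2t² / 5592 = 2·330² / 5592 = 38.9485.

38.948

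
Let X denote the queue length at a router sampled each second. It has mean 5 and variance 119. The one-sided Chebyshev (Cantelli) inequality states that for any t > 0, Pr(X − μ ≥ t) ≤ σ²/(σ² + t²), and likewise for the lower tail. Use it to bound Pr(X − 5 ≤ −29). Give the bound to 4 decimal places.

0.1240

Here σ² = 119 and t = 29, so σ² + t² = 960.
Cantelli's bound: 119/960 = 0.1240.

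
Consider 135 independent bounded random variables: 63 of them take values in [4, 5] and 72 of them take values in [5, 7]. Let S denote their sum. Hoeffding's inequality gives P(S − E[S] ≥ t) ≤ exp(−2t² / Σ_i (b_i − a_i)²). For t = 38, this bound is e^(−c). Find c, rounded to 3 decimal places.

8.228

Σ(b_i − a_i)² = 63·1² + 72·2² = 351.
c = 2t² / 351 = 2·38² / 351 = 8.2279.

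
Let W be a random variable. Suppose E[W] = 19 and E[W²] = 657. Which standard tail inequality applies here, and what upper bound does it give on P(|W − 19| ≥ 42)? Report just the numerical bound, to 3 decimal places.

The first two moments determine the variance, so Chebyshev's inequality is the sharpest standard bound available.
Var(W) = E[W²] − (E[W])² = 657 − 361 = 296.
Chebyshev's inequality: P(|W − μ| ≥ t) ≤ Var(W)/t² = 296/1764 = 0.1678.

0.168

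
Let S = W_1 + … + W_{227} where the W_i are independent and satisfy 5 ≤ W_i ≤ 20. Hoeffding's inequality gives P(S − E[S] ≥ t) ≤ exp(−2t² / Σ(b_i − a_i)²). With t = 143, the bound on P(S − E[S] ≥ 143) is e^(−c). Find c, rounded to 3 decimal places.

0.801

Σ(b_i − a_i)² = 227·(15)² = 51075.
c = 2t²/51075 = 2·143²/51075 = 0.8007.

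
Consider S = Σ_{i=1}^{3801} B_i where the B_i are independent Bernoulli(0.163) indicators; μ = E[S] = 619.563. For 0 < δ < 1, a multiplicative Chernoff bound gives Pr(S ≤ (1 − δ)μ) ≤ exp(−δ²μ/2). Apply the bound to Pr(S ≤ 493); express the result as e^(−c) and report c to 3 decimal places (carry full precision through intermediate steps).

Write 493 = (1 − δ)μ, so δ = 1 − 493/619.563 = 0.2042779…
Then the exponent is δ²μ/2 = (μ − 493)²/(2μ) = 12.927009.

12.927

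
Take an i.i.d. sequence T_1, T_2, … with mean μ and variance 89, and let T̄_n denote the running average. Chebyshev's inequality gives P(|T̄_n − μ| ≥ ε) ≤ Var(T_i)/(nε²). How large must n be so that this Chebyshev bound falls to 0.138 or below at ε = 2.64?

93

Require 89/(n·2.64²) ≤ 0.138, i.e. n ≥ 89/(0.138·2.64²) = 92.534.
The smallest integer n is 93.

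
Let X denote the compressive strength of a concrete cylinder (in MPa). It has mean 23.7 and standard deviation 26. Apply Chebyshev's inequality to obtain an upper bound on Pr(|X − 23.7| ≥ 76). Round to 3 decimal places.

0.117

Chebyshev: Pr(|X − μ| ≥ t) ≤ Var(X)/t².
Var(X) = σ² = 26² = 676.
Bound = 676 / 5776 = 0.1170.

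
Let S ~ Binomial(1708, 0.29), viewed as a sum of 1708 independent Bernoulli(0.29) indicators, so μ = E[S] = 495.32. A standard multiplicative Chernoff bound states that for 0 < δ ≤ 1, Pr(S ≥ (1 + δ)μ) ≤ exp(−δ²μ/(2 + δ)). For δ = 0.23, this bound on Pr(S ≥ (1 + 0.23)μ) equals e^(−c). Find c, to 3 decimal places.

11.750

c = δ²μ/(2 + δ) = 0.23²·495.32/(2 + 0.23) = 11.7500.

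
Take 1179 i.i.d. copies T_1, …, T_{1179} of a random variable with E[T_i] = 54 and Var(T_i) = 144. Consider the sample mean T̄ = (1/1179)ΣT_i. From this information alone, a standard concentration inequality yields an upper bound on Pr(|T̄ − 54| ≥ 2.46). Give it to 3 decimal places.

With mean and variance of each term known, Chebyshev's inequality bounds the deviation of the sum (or sample mean).
Var(T̄) = Var(T_i)/n = 144/1179 = 0.12214.
Chebyshev: Pr(|T̄ − 54| ≥ 2.46) ≤ Var(T̄)/(2.46)² = 144/(1179·2.46²) = 0.0202.

0.020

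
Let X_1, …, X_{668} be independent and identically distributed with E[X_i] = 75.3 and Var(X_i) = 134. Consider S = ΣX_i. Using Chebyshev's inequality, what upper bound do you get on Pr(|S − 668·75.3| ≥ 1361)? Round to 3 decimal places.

0.048

Var(S) = n·Var(X_i) = 668·134 = 89512.
Chebyshev: Pr(|S − 668·75.3| ≥ 1361) ≤ Var(S)/1361² = 89512/1852321 = 0.0483.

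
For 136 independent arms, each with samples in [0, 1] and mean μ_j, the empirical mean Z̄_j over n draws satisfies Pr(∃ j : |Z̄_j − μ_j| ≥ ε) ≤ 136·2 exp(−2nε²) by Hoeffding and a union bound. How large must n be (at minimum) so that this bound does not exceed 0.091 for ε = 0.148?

183

Need 2·136·exp(−2nε²) ≤ 0.091, i.e. exp(−2nε²) ≤ 0.091/272.
So 2nε² ≥ ln(272/0.091) = 8.002698.
Hence n ≥ 8.002698/(2·0.148²) = 182.677.
The smallest integer n is 183.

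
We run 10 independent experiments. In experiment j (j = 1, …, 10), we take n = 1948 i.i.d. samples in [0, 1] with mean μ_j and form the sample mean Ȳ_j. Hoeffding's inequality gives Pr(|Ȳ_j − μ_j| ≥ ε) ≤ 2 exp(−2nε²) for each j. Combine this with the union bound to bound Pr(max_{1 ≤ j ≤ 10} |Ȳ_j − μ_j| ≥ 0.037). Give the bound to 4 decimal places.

Per-experiment Hoeffding bound: 2·exp(−2·1948·0.037²) = 2·exp(−5.33362) = 0.0096531.
Union bound over 10 events: 10·0.0096531 = 0.09653.

0.0965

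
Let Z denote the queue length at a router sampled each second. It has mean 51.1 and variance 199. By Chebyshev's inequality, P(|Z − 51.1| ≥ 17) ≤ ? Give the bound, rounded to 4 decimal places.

0.6886

Chebyshev: P(|Z − μ| ≥ t) ≤ Var(Z)/t².
Bound = 199 / 289 = 0.6886.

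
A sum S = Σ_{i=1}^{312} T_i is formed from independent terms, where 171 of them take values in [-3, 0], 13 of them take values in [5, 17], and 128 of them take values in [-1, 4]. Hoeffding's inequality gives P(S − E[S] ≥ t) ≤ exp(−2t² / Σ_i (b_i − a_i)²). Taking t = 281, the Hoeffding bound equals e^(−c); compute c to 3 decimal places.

23.888

Σ(b_i − a_i)² = 171·3² + 13·12² + 128·5² = 6611.
c = 2t² / 6611 = 2·281² / 6611 = 23.8878.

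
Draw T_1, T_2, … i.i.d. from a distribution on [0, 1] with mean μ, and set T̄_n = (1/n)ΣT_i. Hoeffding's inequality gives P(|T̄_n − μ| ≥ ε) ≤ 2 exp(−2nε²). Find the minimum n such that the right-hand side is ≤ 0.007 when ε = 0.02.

7069

Require 2·exp(−2nε²) ≤ 0.007, i.e. 2nε² ≥ ln(2/0.007) = 5.654992.
So n ≥ 5.654992 / (2·0.02²) = 7068.740.
The smallest integer n is 7069.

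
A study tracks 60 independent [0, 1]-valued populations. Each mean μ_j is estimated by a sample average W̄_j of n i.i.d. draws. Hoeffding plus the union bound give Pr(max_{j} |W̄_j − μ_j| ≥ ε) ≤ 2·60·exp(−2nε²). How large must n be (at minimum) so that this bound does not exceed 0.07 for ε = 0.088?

Need 2·60·exp(−2nε²) ≤ 0.07, i.e. exp(−2nε²) ≤ 0.07/120.
So 2nε² ≥ ln(120/0.07) = 7.446752.
Hence n ≥ 7.446752/(2·0.088²) = 480.808.
The smallest integer n is 481.

481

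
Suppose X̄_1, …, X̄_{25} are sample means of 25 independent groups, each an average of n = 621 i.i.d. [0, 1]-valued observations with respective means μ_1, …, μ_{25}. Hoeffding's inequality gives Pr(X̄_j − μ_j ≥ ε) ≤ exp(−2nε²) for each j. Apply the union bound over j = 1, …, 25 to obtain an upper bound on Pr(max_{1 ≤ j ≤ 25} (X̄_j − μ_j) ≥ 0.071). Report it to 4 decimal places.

Per-experiment Hoeffding bound: exp(−2·621·0.071²) = exp(−6.26092) = 0.0019095.
Union bound over 25 events: 25·0.0019095 = 0.04774.

0.0477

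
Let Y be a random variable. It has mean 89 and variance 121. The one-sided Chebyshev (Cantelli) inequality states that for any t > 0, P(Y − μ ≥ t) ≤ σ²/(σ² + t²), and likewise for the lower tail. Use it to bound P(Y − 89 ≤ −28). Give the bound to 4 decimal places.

0.1337

Here σ² = 121 and t = 28, so σ² + t² = 905.
Cantelli's bound: 121/905 = 0.1337.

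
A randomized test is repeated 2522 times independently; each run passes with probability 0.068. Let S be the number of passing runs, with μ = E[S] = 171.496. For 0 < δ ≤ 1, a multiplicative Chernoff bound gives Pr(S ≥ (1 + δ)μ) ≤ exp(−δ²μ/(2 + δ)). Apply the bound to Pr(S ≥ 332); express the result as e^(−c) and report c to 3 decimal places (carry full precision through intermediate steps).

51.165

Write 332 = (1 + δ)μ, so δ = 332/171.496 − 1 = 0.9359052…
Then the exponent is δ²μ/(2 + δ) = (332 − μ)² / (μ·(2 + δ)) = 51.165320.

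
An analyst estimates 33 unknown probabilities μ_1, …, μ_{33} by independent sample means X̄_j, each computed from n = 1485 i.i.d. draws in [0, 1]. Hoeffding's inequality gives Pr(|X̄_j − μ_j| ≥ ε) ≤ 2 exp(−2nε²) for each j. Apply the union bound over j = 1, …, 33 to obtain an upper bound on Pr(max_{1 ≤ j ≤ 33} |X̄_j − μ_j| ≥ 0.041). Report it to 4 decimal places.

Per-experiment Hoeffding bound: 2·exp(−2·1485·0.041²) = 2·exp(−4.99257) = 0.013576.
Union bound over 33 events: 33·0.013576 = 0.44802.

0.4480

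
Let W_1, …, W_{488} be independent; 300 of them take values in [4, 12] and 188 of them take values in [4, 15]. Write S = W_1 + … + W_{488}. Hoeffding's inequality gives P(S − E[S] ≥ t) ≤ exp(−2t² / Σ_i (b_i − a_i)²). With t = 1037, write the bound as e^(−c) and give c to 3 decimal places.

Σ(b_i − a_i)² = 300·8² + 188·11² = 41948.
c = 2t² / 41948 = 2·1037² / 41948 = 51.2715.

51.272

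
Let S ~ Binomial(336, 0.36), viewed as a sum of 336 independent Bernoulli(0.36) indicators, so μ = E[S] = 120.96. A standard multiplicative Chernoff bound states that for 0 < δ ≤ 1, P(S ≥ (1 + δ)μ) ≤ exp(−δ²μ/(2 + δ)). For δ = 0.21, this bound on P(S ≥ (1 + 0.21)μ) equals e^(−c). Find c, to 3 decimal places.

c = δ²μ/(2 + δ) = 0.21²·120.96/(2 + 0.21) = 2.4137.

2.414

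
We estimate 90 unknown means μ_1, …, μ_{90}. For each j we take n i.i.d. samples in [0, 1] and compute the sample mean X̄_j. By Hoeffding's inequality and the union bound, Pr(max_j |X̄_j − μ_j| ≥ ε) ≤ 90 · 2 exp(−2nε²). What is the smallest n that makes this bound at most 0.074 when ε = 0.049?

Need 2·90·exp(−2nε²) ≤ 0.074, i.e. exp(−2nε²) ≤ 0.074/180.
So 2nε² ≥ ln(180/0.074) = 7.796647.
Hence n ≥ 7.796647/(2·0.049²) = 1623.625.
The smallest integer n is 1624.

1624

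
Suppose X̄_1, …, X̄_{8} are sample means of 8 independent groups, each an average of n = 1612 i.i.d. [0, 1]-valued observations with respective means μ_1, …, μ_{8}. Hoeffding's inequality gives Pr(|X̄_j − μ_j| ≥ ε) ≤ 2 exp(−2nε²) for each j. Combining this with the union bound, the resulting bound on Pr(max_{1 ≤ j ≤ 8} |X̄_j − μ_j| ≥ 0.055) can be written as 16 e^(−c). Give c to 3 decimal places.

Union bound over the 8 events: Pr(max_{1 ≤ j ≤ 8} |X̄_j − μ_j| ≥ 0.055) ≤ 8·2·exp(−2nε²) = 16 exp(−2·1612·0.055²).
So c = 2·1612·0.055² = 9.7526.

9.753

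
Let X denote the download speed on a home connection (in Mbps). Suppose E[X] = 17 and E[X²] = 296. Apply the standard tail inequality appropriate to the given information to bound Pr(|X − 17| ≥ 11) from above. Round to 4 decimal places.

The first two moments determine the variance, so Chebyshev's inequality is the sharpest standard bound available.
Var(X) = E[X²] − (E[X])² = 296 − 289 = 7.
Chebyshev's inequality: Pr(|X − μ| ≥ t) ≤ Var(X)/t² = 7/121 = 0.0579.

0.0579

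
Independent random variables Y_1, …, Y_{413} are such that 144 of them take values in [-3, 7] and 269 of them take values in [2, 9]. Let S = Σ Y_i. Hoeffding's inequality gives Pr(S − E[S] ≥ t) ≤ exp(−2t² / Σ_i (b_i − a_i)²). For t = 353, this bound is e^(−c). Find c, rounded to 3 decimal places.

9.036

Σ(b_i − a_i)² = 144·10² + 269·7² = 27581.
c = 2t² / 27581 = 2·353² / 27581 = 9.0359.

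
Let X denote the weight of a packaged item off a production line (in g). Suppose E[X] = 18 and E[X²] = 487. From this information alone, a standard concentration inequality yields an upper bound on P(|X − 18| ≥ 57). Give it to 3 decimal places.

0.050

The first two moments determine the variance, so Chebyshev's inequality is the sharpest standard bound available.
Var(X) = E[X²] − (E[X])² = 487 − 324 = 163.
Chebyshev's inequality: P(|X − μ| ≥ t) ≤ Var(X)/t² = 163/3249 = 0.0502.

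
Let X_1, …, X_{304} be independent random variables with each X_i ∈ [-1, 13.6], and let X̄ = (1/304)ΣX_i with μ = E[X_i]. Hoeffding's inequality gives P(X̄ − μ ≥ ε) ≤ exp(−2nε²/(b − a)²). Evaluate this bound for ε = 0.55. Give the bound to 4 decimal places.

0.4220

Exponent: 2nε²/(b − a)² = 2·304·0.55² / 14.6² = 0.86283.
Bound = exp(−0.86283) = 0.42197.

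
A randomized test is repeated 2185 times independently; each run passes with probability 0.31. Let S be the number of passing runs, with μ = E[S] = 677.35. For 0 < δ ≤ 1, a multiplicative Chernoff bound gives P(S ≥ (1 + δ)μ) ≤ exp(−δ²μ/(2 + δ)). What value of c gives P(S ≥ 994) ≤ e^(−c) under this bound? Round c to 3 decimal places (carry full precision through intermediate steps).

59.992

Write 994 = (1 + δ)μ, so δ = 994/677.35 − 1 = 0.4674836…
Then the exponent is δ²μ/(2 + δ) = (994 − μ)² / (μ·(2 + δ)) = 59.991757.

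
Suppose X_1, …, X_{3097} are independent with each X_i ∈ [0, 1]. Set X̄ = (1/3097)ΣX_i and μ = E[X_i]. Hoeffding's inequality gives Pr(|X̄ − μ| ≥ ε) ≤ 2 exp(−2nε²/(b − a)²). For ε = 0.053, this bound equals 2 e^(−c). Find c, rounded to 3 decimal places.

c = 2nε²/(b − a)² = 2·3097·0.053² / 1² = 17.3989.

17.399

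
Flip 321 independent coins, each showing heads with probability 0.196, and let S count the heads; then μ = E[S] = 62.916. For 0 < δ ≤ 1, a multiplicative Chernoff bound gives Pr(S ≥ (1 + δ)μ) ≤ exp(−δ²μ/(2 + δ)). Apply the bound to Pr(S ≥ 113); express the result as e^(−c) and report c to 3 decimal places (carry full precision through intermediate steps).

14.259

Write 113 = (1 + δ)μ, so δ = 113/62.916 − 1 = 0.7960455…
Then the exponent is δ²μ/(2 + δ) = (113 − μ)² / (μ·(2 + δ)) = 14.259118.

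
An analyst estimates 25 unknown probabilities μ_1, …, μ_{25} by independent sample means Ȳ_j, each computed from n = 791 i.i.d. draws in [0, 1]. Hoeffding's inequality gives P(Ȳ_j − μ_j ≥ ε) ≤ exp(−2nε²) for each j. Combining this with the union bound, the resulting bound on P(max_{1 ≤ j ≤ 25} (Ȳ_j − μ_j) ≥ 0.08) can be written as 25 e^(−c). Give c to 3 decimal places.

10.125

Union bound over the 25 events: P(max_{1 ≤ j ≤ 25} (Ȳ_j − μ_j) ≥ 0.08) ≤ 25·exp(−2nε²) = 25 exp(−2·791·0.08²).
So c = 2·791·0.08² = 10.1248.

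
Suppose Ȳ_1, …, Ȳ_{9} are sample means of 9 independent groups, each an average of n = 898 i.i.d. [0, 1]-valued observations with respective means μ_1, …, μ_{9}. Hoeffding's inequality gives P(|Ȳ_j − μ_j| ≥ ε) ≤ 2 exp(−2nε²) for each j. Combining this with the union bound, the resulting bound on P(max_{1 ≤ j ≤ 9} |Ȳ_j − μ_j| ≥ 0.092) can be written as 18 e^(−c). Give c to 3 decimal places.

15.201

Union bound over the 9 events: P(max_{1 ≤ j ≤ 9} |Ȳ_j − μ_j| ≥ 0.092) ≤ 9·2·exp(−2nε²) = 18 exp(−2·898·0.092²).
So c = 2·898·0.092² = 15.2013.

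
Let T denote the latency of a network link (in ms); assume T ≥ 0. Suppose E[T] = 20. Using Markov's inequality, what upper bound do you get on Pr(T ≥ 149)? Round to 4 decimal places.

0.1342

Markov's inequality: for a non-negative random variable, Pr(T ≥ a) ≤ E[T]/a.
Here E[T] = 20 and a = 149, so the bound is 20/149 = 0.1342.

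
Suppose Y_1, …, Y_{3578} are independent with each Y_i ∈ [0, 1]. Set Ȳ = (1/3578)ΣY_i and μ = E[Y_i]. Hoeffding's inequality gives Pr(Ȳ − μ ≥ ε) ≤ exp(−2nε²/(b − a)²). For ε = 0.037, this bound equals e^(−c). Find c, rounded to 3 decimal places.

9.797

c = 2nε²/(b − a)² = 2·3578·0.037² / 1² = 9.7966.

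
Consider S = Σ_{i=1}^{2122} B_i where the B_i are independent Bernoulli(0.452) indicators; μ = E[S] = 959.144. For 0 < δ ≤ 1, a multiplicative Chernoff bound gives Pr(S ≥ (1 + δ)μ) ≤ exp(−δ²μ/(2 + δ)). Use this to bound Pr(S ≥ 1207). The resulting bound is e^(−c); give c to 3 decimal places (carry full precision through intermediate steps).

28.360

Write 1207 = (1 + δ)μ, so δ = 1207/959.144 − 1 = 0.2584138…
Then the exponent is δ²μ/(2 + δ) = (1207 − μ)² / (μ·(2 + δ)) = 28.360348.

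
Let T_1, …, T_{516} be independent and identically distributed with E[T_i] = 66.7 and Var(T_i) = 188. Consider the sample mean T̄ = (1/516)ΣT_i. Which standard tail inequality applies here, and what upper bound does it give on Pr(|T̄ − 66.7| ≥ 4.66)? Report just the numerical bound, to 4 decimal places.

With mean and variance of each term known, Chebyshev's inequality bounds the deviation of the sum (or sample mean).
Var(T̄) = Var(T_i)/n = 188/516 = 0.36434.
Chebyshev: Pr(|T̄ − 66.7| ≥ 4.66) ≤ Var(T̄)/(4.66)² = 188/(516·4.66²) = 0.0168.

0.0168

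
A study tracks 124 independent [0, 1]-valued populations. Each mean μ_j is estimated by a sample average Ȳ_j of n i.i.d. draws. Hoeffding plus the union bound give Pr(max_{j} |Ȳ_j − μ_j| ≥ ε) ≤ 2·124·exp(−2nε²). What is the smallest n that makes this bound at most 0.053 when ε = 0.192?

Need 2·124·exp(−2nε²) ≤ 0.053, i.e. exp(−2nε²) ≤ 0.053/248.
So 2nε² ≥ ln(248/0.053) = 8.450892.
Hence n ≥ 8.450892/(2·0.192²) = 114.623.
The smallest integer n is 115.

115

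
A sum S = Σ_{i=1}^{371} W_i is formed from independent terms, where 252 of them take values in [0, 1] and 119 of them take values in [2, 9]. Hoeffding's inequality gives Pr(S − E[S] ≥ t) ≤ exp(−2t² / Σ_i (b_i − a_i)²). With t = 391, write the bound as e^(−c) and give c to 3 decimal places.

Σ(b_i − a_i)² = 252·1² + 119·7² = 6083.
c = 2t² / 6083 = 2·391² / 6083 = 50.2650.

50.265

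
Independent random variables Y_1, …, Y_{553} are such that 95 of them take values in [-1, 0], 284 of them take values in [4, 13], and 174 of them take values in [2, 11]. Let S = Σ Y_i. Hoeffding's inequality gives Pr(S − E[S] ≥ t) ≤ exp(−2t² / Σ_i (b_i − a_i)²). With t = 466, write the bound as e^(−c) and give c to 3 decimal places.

Σ(b_i − a_i)² = 95·1² + 284·9² + 174·9² = 37193.
c = 2t² / 37193 = 2·466² / 37193 = 11.6773.

11.677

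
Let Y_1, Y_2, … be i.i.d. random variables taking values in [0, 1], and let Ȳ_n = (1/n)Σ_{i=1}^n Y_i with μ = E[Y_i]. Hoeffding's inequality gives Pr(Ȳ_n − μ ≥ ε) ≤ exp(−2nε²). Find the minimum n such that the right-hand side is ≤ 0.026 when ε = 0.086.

Require exp(−2nε²) ≤ 0.026, i.e. 2nε² ≥ ln(1/0.026) = 3.649659.
So n ≥ 3.649659 / (2·0.086²) = 246.732.
The smallest integer n is 247.

247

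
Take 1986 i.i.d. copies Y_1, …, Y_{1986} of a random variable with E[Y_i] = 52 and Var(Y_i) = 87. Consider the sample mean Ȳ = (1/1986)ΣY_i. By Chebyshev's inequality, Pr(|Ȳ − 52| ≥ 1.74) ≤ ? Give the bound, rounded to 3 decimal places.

0.014

Var(Ȳ) = Var(Y_i)/n = 87/1986 = 0.043807.
Chebyshev: Pr(|Ȳ − 52| ≥ 1.74) ≤ Var(Ȳ)/(1.74)² = 87/(1986·1.74²) = 0.0145.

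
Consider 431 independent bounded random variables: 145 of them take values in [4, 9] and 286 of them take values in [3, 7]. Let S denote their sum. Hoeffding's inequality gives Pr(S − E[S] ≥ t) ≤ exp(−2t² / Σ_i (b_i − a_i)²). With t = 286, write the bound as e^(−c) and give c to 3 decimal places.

Σ(b_i − a_i)² = 145·5² + 286·4² = 8201.
c = 2t² / 8201 = 2·286² / 8201 = 19.9478.

19.948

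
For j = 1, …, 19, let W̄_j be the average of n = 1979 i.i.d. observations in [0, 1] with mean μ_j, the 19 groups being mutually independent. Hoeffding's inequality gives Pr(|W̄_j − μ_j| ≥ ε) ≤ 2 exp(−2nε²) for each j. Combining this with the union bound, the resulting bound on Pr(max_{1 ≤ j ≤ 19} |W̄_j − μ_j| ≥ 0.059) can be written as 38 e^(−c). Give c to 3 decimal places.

13.778

Union bound over the 19 events: Pr(max_{1 ≤ j ≤ 19} |W̄_j − μ_j| ≥ 0.059) ≤ 19·2·exp(−2nε²) = 38 exp(−2·1979·0.059²).
So c = 2·1979·0.059² = 13.7778.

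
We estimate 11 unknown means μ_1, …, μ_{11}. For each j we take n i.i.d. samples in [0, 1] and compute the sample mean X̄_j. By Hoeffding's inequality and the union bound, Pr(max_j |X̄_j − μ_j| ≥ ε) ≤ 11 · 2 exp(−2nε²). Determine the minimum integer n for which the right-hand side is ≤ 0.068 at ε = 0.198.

74

Need 2·11·exp(−2nε²) ≤ 0.068, i.e. exp(−2nε²) ≤ 0.068/22.
So 2nε² ≥ ln(22/0.068) = 5.779290.
Hence n ≥ 5.779290/(2·0.198²) = 73.708.
The smallest integer n is 74.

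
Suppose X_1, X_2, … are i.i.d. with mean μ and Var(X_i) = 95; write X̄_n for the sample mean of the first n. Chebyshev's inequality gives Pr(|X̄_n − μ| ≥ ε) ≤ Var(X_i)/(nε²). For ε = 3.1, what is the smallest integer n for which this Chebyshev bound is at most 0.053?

187

Require 95/(n·3.1²) ≤ 0.053, i.e. n ≥ 95/(0.053·3.1²) = 186.520.
The smallest integer n is 187.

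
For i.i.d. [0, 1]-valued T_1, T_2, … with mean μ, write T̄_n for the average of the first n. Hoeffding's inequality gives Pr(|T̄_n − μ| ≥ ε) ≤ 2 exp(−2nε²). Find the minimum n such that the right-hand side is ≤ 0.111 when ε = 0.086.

Require 2·exp(−2nε²) ≤ 0.111, i.e. 2nε² ≥ ln(2/0.111) = 2.891372.
So n ≥ 2.891372 / (2·0.086²) = 195.469.
The smallest integer n is 196.

196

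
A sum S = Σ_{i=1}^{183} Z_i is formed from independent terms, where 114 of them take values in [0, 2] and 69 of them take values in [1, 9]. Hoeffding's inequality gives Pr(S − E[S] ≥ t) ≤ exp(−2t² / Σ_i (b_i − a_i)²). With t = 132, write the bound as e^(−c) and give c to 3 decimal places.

Σ(b_i − a_i)² = 114·2² + 69·8² = 4872.
c = 2t² / 4872 = 2·132² / 4872 = 7.1527.

7.153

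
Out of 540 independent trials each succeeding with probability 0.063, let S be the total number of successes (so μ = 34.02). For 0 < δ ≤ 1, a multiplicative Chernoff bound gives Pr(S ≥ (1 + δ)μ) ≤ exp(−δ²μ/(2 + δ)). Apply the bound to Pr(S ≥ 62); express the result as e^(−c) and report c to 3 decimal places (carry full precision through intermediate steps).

8.153

Write 62 = (1 + δ)μ, so δ = 62/34.02 − 1 = 0.8224574…
Then the exponent is δ²μ/(2 + δ) = (62 − μ)² / (μ·(2 + δ)) = 8.153306.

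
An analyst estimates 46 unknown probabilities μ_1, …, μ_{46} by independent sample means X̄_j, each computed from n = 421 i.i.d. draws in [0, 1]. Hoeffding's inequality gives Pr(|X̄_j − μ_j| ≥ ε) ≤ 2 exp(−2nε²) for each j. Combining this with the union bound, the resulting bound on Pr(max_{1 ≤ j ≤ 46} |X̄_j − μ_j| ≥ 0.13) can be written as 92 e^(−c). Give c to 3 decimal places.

14.230

Union bound over the 46 events: Pr(max_{1 ≤ j ≤ 46} |X̄_j − μ_j| ≥ 0.13) ≤ 46·2·exp(−2nε²) = 92 exp(−2·421·0.13²).
So c = 2·421·0.13² = 14.2298.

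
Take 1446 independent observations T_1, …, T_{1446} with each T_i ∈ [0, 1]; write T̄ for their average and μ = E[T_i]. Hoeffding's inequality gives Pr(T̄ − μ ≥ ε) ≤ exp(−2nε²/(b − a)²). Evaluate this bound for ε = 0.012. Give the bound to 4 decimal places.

Exponent: 2nε²/(b − a)² = 2·1446·0.012² / 1² = 0.41645.
Bound = exp(−0.41645) = 0.65938.

0.6594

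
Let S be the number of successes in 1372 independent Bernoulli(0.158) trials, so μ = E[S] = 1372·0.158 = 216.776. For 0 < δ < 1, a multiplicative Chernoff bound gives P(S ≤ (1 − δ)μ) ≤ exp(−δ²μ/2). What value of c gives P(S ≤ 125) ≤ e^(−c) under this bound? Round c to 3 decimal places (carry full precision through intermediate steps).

Write 125 = (1 − δ)μ, so δ = 1 − 125/216.776 = 0.4233679…
Then the exponent is δ²μ/2 = (μ − 125)²/(2μ) = 19.427506.

19.428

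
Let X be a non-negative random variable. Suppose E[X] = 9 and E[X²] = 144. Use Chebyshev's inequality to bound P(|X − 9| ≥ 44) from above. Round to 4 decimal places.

Var(X) = E[X²] − (E[X])² = 144 − 81 = 63.
Chebyshev's inequality: P(|X − μ| ≥ t) ≤ Var(X)/t² = 63/1936 = 0.0325.

0.0325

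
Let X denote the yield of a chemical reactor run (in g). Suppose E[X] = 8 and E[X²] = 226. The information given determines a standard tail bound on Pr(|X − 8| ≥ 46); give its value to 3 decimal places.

0.077

The first two moments determine the variance, so Chebyshev's inequality is the sharpest standard bound available.
Var(X) = E[X²] − (E[X])² = 226 − 64 = 162.
Chebyshev's inequality: Pr(|X − μ| ≥ t) ≤ Var(X)/t² = 162/2116 = 0.0766.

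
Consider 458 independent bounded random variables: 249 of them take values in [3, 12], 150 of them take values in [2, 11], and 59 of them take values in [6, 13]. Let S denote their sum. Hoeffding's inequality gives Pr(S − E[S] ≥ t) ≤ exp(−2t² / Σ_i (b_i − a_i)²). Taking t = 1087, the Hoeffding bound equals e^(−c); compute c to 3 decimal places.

Σ(b_i − a_i)² = 249·9² + 150·9² + 59·7² = 35210.
c = 2t² / 35210 = 2·1087² / 35210 = 67.1155.

67.116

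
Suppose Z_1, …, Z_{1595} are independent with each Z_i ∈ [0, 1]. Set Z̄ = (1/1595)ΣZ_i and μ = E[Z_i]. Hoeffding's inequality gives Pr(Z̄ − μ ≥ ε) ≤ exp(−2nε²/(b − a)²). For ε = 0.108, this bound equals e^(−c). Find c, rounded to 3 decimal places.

37.208

c = 2nε²/(b − a)² = 2·1595·0.108² / 1² = 37.2082.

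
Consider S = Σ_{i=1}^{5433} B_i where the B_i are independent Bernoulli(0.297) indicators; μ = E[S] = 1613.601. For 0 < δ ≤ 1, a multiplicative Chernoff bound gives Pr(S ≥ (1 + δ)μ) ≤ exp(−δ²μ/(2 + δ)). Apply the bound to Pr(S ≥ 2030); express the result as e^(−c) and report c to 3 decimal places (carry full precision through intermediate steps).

Write 2030 = (1 + δ)μ, so δ = 2030/1613.601 − 1 = 0.2580557…
Then the exponent is δ²μ/(2 + δ) = (2030 − μ)² / (μ·(2 + δ)) = 47.587024.

47.587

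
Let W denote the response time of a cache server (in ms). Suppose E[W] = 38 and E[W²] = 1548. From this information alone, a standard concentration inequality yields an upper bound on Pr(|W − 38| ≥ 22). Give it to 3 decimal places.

0.215

The first two moments determine the variance, so Chebyshev's inequality is the sharpest standard bound available.
Var(W) = E[W²] − (E[W])² = 1548 − 1444 = 104.
Chebyshev's inequality: Pr(|W − μ| ≥ t) ≤ Var(W)/t² = 104/484 = 0.2149.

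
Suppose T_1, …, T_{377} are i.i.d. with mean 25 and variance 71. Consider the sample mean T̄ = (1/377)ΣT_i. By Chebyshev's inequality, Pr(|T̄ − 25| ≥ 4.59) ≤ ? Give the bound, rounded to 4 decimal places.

0.0089

Var(T̄) = Var(T_i)/n = 71/377 = 0.18833.
Chebyshev: Pr(|T̄ − 25| ≥ 4.59) ≤ Var(T̄)/(4.59)² = 71/(377·4.59²) = 0.0089.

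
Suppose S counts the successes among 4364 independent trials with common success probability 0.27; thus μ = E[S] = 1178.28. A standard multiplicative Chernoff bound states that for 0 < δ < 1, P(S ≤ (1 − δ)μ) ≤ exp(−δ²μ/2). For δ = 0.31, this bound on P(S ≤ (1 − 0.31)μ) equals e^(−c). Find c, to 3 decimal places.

c = δ²μ/2 = 0.31²·1178.28/2 = 56.6164.

56.616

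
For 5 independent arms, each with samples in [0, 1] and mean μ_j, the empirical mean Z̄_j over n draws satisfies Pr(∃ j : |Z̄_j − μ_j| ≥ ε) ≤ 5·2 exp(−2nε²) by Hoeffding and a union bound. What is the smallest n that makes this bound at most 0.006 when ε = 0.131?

217

Need 2·5·exp(−2nε²) ≤ 0.006, i.e. exp(−2nε²) ≤ 0.006/10.
So 2nε² ≥ ln(10/0.006) = 7.418581.
Hence n ≥ 7.418581/(2·0.131²) = 216.147.
The smallest integer n is 217.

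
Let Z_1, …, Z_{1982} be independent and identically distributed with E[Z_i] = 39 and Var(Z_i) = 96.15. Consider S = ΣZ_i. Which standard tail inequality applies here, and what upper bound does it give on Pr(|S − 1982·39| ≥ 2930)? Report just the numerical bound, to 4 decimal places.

0.0222

With mean and variance of each term known, Chebyshev's inequality bounds the deviation of the sum (or sample mean).
Var(S) = n·Var(Z_i) = 1982·96.15 = 190569.3.
Chebyshev: Pr(|S − 1982·39| ≥ 2930) ≤ Var(S)/2930² = 190569.3/8584900 = 0.0222.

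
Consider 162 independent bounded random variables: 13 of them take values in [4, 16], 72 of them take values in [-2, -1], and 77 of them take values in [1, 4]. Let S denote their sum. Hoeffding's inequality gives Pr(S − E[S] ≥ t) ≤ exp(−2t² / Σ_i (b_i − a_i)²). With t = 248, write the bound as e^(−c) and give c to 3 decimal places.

Σ(b_i − a_i)² = 13·12² + 72·1² + 77·3² = 2637.
c = 2t² / 2637 = 2·248² / 2637 = 46.6469.

46.647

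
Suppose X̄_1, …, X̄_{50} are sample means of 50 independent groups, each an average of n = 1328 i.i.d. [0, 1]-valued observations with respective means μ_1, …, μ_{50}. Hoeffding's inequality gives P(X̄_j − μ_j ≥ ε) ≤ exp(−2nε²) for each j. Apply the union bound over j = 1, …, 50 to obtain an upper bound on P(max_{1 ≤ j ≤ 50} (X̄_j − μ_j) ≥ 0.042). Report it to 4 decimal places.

0.4616

Per-experiment Hoeffding bound: exp(−2·1328·0.042²) = exp(−4.68518) = 0.009231.
Union bound over 50 events: 50·0.009231 = 0.46155.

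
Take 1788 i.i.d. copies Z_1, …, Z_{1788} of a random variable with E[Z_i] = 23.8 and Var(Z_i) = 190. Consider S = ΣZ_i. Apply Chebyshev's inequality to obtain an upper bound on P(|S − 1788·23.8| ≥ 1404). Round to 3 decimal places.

0.172

Var(S) = n·Var(Z_i) = 1788·190 = 339720.
Chebyshev: P(|S − 1788·23.8| ≥ 1404) ≤ Var(S)/1404² = 339720/1971216 = 0.1723.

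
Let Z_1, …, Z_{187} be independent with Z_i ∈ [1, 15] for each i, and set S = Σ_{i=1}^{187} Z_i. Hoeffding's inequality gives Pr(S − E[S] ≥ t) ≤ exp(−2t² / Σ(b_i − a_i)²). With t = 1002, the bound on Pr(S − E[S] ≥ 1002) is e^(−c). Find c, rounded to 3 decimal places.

54.786

Σ(b_i − a_i)² = 187·(14)² = 36652.
c = 2t²/36652 = 2·1002²/36652 = 54.7858.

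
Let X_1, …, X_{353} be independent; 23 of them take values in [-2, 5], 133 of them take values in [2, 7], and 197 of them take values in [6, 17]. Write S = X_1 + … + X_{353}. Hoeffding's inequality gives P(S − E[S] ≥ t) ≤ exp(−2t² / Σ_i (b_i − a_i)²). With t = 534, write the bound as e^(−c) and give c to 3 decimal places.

Σ(b_i − a_i)² = 23·7² + 133·5² + 197·11² = 28289.
c = 2t² / 28289 = 2·534² / 28289 = 20.1602.

20.160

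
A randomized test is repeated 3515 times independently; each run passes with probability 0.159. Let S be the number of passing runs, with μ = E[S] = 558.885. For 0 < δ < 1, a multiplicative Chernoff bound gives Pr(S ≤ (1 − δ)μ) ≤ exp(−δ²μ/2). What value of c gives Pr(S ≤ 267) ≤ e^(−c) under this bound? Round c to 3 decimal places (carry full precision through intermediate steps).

76.220

Write 267 = (1 − δ)μ, so δ = 1 − 267/558.885 = 0.5222631…
Then the exponent is δ²μ/2 = (μ − 267)²/(2μ) = 76.220379.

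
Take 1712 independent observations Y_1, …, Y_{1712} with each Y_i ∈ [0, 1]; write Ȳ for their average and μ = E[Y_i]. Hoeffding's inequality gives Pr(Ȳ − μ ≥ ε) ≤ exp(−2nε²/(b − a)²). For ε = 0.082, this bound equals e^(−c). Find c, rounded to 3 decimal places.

c = 2nε²/(b − a)² = 2·1712·0.082² / 1² = 23.0230.

23.023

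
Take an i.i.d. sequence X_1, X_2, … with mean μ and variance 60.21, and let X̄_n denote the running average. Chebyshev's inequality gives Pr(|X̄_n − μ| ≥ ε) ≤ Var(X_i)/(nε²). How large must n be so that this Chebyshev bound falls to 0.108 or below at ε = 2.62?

Require 60.21/(n·2.62²) ≤ 0.108, i.e. n ≥ 60.21/(0.108·2.62²) = 81.216.
The smallest integer n is 82.

82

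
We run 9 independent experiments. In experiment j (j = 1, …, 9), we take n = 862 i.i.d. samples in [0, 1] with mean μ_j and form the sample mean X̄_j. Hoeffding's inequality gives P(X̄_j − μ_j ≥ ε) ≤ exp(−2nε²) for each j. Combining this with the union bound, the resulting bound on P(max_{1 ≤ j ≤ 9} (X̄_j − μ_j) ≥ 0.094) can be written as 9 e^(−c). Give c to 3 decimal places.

15.233

Union bound over the 9 events: P(max_{1 ≤ j ≤ 9} (X̄_j − μ_j) ≥ 0.094) ≤ 9·exp(−2nε²) = 9 exp(−2·862·0.094²).
So c = 2·862·0.094² = 15.2333.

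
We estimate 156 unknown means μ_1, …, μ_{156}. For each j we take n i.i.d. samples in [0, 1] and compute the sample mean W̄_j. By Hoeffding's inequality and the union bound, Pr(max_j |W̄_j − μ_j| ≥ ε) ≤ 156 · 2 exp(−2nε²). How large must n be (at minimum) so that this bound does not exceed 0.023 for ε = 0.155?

199

Need 2·156·exp(−2nε²) ≤ 0.023, i.e. exp(−2nε²) ≤ 0.023/312.
So 2nε² ≥ ln(312/0.023) = 9.515264.
Hence n ≥ 9.515264/(2·0.155²) = 198.028.
The smallest integer n is 199.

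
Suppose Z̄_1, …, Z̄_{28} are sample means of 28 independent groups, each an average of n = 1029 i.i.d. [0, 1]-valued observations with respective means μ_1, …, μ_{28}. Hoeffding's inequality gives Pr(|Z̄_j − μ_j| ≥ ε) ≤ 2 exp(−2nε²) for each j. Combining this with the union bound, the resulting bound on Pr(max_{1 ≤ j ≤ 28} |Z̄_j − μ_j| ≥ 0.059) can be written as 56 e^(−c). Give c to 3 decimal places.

Union bound over the 28 events: Pr(max_{1 ≤ j ≤ 28} |Z̄_j − μ_j| ≥ 0.059) ≤ 28·2·exp(−2nε²) = 56 exp(−2·1029·0.059²).
So c = 2·1029·0.059² = 7.1639.

7.164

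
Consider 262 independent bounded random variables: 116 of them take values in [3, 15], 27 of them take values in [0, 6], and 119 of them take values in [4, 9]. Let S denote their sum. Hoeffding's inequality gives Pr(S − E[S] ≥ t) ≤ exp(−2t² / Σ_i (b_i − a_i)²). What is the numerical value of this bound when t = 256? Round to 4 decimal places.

Σ(b_i − a_i)² = 116·12² + 27·6² + 119·5² = 20651.
Exponent = 2·256² / 20651 = 6.34700.
Bound = exp(−6.34700) = 0.00175.

0.0018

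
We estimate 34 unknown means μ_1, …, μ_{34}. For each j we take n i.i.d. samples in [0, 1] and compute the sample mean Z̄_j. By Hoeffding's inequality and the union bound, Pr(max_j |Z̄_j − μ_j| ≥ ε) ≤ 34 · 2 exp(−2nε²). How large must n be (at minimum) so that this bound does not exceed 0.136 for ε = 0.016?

Need 2·34·exp(−2nε²) ≤ 0.136, i.e. exp(−2nε²) ≤ 0.136/68.
So 2nε² ≥ ln(68/0.136) = 6.214608.
Hence n ≥ 6.214608/(2·0.016²) = 12137.906.
The smallest integer n is 12138.

12138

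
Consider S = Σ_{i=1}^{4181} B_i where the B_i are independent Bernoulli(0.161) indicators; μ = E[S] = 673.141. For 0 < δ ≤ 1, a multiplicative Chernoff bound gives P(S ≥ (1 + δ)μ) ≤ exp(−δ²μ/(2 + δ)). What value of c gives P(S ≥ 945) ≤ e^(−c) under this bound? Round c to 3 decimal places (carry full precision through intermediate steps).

Write 945 = (1 + δ)μ, so δ = 945/673.141 − 1 = 0.4038664…
Then the exponent is δ²μ/(2 + δ) = (945 − μ)² / (μ·(2 + δ)) = 45.674212.

45.674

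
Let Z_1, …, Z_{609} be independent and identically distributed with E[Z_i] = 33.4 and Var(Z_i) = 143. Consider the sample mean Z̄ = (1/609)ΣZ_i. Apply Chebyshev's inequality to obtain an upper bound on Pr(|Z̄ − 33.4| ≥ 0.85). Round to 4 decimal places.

0.3250

Var(Z̄) = Var(Z_i)/n = 143/609 = 0.23481.
Chebyshev: Pr(|Z̄ − 33.4| ≥ 0.85) ≤ Var(Z̄)/(0.85)² = 143/(609·0.85²) = 0.3250.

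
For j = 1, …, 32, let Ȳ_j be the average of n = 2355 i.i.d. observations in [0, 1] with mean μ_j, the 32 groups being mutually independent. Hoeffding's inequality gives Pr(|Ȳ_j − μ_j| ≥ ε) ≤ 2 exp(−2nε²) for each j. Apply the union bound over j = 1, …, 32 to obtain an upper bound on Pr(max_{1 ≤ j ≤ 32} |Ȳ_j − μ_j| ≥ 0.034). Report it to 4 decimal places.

0.2764

Per-experiment Hoeffding bound: 2·exp(−2·2355·0.034²) = 2·exp(−5.44476) = 0.0086378.
Union bound over 32 events: 32·0.0086378 = 0.27641.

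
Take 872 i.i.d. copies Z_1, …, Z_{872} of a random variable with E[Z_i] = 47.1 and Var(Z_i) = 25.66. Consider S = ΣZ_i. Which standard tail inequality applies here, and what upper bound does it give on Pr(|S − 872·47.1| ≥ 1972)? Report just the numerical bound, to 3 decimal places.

With mean and variance of each term known, Chebyshev's inequality bounds the deviation of the sum (or sample mean).
Var(S) = n·Var(Z_i) = 872·25.66 = 22375.52.
Chebyshev: Pr(|S − 872·47.1| ≥ 1972) ≤ Var(S)/1972² = 22375.52/3888784 = 0.0058.

0.006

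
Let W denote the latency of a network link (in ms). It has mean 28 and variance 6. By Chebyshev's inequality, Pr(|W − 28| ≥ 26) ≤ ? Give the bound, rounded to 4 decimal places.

0.0089

Chebyshev: Pr(|W − μ| ≥ t) ≤ Var(W)/t².
Bound = 6 / 676 = 0.0089.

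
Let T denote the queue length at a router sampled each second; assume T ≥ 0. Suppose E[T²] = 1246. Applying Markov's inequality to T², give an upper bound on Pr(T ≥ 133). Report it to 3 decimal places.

Since T ≥ 0, the event {T ≥ 133} is the same as {T² ≥ 17689}.
Markov's inequality applied to T² gives Pr(T² ≥ 17689) ≤ E[T²]/17689 = 1246/17689 = 0.0704.

0.070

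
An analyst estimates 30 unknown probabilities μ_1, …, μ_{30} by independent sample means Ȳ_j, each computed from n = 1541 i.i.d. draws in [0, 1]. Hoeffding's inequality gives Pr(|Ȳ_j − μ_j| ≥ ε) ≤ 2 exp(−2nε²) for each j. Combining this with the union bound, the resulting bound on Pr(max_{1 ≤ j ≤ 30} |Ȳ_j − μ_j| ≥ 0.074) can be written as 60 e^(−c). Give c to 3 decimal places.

16.877

Union bound over the 30 events: Pr(max_{1 ≤ j ≤ 30} |Ȳ_j − μ_j| ≥ 0.074) ≤ 30·2·exp(−2nε²) = 60 exp(−2·1541·0.074²).
So c = 2·1541·0.074² = 16.8770.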